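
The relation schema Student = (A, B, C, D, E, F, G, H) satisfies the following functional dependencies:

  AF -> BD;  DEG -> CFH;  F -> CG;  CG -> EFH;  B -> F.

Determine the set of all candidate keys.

Attribute A never appears on the right-hand side of any dependency, so A must belong to every candidate key.
{A}⁺ = {A}, which is not all of the schema, so we must add further attributes.
{A, B}⁺: B→F adds F; AF→BD adds D; F→CG adds C, G; CG→EFH adds E, H → {A, B, C, D, E, F, G, H}. Minimal: {B}⁺ = {B, C, E, F, G, H}; {A}⁺ = {A} — none reach the full schema.
{A, F}⁺: AF→BD adds B, D; F→CG adds C, G; CG→EFH adds E, H → {A, B, C, D, E, F, G, H}. Minimal: {F}⁺ = {C, E, F, G, H}; {A}⁺ = {A} — none reach the full schema.
{A, C, G}⁺: CG→EFH adds E, F, H; AF→BD adds B, D → {A, B, C, D, E, F, G, H}. Minimal: {C, G}⁺ = {C, E, F, G, H}; {A, G}⁺ = {A, G}; {A, C}⁺ = {A, C} — none reach the full schema.
{A, D, E, G}⁺: DEG→CFH adds C, F, H; AF→BD adds B → {A, B, C, D, E, F, G, H}. Minimal: {D, E, G}⁺ = {C, D, E, F, G, H}; {A, E, G}⁺ = {A, E, G}; {A, D, G}⁺ = {A, D, G}; … — none reach the full schema.

{A, B}, {A, F}, {A, C, G}, {A, D, E, G}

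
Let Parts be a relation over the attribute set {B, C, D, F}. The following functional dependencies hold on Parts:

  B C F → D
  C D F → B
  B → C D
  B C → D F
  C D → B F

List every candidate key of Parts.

{B}⁺: B→CD adds C, D; BC→DF adds F → {B, C, D, F}.
{C, D}⁺: CD→BF adds B, F → {B, C, D, F}.

{B}, {C, D}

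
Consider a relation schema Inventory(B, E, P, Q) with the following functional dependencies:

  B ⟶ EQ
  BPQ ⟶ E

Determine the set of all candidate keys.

(B, P)

Attributes B, P never appear on any right-hand side, so every candidate key must contain {B, P}.
{B, P}⁺ = {B, E, P, Q}, which is all of the schema, so {B, P} is the only candidate key.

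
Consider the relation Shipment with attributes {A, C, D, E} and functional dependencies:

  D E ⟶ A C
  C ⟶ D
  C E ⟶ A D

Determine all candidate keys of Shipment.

Attribute E never appears on the right-hand side of any dependency, so E must belong to every candidate key.
{E}⁺ = {E}, which is not all of the schema, so we must add further attributes.
{C, E}⁺: C→D adds D; CE→AD adds A → {A, C, D, E}. Minimal: {E}⁺ = {E}; {C}⁺ = {C, D} — none reach the full schema.
{D, E}⁺: DE→AC adds A, C → {A, C, D, E}. Minimal: {E}⁺ = {E}; {D}⁺ = {D} — none reach the full schema.
Any other superkey contains one of these as a subset, so there are no further candidate keys.

CE; DE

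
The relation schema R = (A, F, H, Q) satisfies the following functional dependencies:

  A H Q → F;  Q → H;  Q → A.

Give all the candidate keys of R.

Attribute Q never appears on the right-hand side of any dependency, so Q must belong to every candidate key.
{Q}⁺ = {A, F, H, Q}, which is all of the schema, so {Q} is the only candidate key.

{Q}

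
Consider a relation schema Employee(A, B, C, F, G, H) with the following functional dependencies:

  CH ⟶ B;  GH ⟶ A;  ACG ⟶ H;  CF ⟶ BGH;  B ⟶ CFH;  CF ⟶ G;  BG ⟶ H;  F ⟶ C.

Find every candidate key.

{B}⁺: B→CFH adds C, F, H; CF→G adds G; GH→A adds A → {A, B, C, F, G, H}.
{F}⁺: F→C adds C; CF→BGH adds B, G, H; GH→A adds A → {A, B, C, F, G, H}.
{C, H}⁺: CH→B adds B; B→CFH adds F; CF→G adds G; GH→A adds A → {A, B, C, F, G, H}.
{A, C, G}⁺: ACG→H adds H; CH→B adds B; B→CFH adds F → {A, B, C, F, G, H}.

B; F; CH; ACG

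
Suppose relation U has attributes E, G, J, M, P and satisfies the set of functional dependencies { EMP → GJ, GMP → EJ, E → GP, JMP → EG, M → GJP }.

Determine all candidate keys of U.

Attribute M never appears on the right-hand side of any dependency, so M must belong to every candidate key.
{M}⁺ = {E, G, J, M, P}, which is all of the schema, so {M} is the only candidate key.

(M)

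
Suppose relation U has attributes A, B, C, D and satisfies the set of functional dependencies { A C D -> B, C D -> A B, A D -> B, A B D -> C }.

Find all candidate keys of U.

Attribute D never appears on the right-hand side of any dependency, so D must belong to every candidate key.
{D}⁺ = {D}, which is not all of the schema, so we must add further attributes.
{A, D}⁺: AD→B adds B; ABD→C adds C → {A, B, C, D}. Minimal: {D}⁺ = {D}; {A}⁺ = {A} — none reach the full schema.
{C, D}⁺: CD→AB adds A, B → {A, B, C, D}. Minimal: {D}⁺ = {D}; {C}⁺ = {C} — none reach the full schema.

{A, D}; {C, D}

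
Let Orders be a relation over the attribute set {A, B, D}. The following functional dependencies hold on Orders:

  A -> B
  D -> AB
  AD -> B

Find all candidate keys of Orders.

Attribute D never appears on the right-hand side of any dependency, so D must belong to every candidate key.
{D}⁺ = {A, B, D}, which is all of the schema, so {D} is the only candidate key.

(D)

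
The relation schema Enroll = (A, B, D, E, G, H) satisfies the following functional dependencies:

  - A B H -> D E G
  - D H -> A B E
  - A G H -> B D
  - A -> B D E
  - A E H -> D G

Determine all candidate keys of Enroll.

{A, H}⁺: A→BDE adds B, D, E; AEH→DG adds G → {A, B, D, E, G, H}.
{D, H}⁺: DH→ABE adds A, B, E; AEH→DG adds G → {A, B, D, E, G, H}.
Any other superkey contains one of these as a subset, so there are no further candidate keys.

AH; DH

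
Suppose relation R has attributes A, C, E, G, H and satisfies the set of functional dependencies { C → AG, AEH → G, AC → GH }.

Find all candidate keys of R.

Attributes C, E never appear on any right-hand side, so every candidate key must contain {C, E}.
{C, E}⁺ = {A, C, E, G, H}, which is all of the schema, so {C, E} is the only candidate key.

CE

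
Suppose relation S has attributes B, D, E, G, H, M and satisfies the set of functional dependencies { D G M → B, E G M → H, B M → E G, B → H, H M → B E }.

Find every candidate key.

BDM, DGM, DHM

Attributes D, M never appear on any right-hand side, so every candidate key must contain {D, M}.
{D, M}⁺ = {D, M}, which is not all of the schema, so we must add further attributes.
{B, D, M}⁺: BM→EG adds E, G; B→H adds H → {B, D, E, G, H, M}. Minimal: {D, M}⁺ = {D, M}; {B, M}⁺ = {B, E, G, H, M}; {B, D}⁺ = {B, D, H} — none reach the full schema.
{D, G, M}⁺: DGM→B adds B; BM→EG adds E; B→H adds H → {B, D, E, G, H, M}. Minimal: {G, M}⁺ = {G, M}; {D, M}⁺ = {D, M}; {D, G}⁺ = {D, G} — none reach the full schema.
{D, H, M}⁺: HM→BE adds B, E; BM→EG adds G → {B, D, E, G, H, M}. Minimal: {H, M}⁺ = {B, E, G, H, M}; {D, M}⁺ = {D, M}; {D, H}⁺ = {D, H} — none reach the full schema.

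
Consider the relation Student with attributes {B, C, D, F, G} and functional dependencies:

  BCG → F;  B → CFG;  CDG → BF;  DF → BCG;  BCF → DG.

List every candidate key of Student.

{B}, {D, F}, {C, D, G}

{B}⁺: B→CFG adds C, F, G; BCF→DG adds D → {B, C, D, F, G}.
{D, F}⁺: DF→BCG adds B, C, G → {B, C, D, F, G}. Minimal: {F}⁺ = {F}; {D}⁺ = {D} — none reach the full schema.
{C, D, G}⁺: CDG→BF adds B, F → {B, C, D, F, G}. Minimal: {D, G}⁺ = {D, G}; {C, G}⁺ = {C, G}; {C, D}⁺ = {C, D} — none reach the full schema.
Any other superkey contains one of these as a subset, so there are no further candidate keys.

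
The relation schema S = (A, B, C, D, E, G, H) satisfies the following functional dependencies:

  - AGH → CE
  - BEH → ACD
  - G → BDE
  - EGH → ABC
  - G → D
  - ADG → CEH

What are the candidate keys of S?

(A, G), (G, H)

Attribute G never appears on the right-hand side of any dependency, so G must belong to every candidate key.
{G}⁺ = {B, D, E, G}, which is not all of the schema, so we must add further attributes.
{A, G}⁺: G→BDE adds B, D, E; ADG→CEH adds C, H → {A, B, C, D, E, G, H}. Minimal: {G}⁺ = {B, D, E, G}; {A}⁺ = {A} — none reach the full schema.
{G, H}⁺: G→BDE adds B, D, E; EGH→ABC adds A, C → {A, B, C, D, E, G, H}. Minimal: {H}⁺ = {H}; {G}⁺ = {B, D, E, G} — none reach the full schema.
Any other superkey contains one of these as a subset, so there are no further candidate keys.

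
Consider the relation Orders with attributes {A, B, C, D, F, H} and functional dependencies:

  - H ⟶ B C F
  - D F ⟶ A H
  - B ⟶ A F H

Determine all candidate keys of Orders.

{B, D}⁺: B→AFH adds A, F, H; H→BCF adds C → {A, B, C, D, F, H}.
{D, F}⁺: DF→AH adds A, H; H→BCF adds B, C → {A, B, C, D, F, H}.
{D, H}⁺: H→BCF adds B, C, F; DF→AH adds A → {A, B, C, D, F, H}.

BD, DF, DH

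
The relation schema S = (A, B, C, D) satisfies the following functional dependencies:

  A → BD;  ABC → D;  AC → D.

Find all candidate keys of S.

Attributes A, C never appear on any right-hand side, so every candidate key must contain {A, C}.
{A, C}⁺ = {A, B, C, D}, which is all of the schema, so {A, C} is the only candidate key.

AC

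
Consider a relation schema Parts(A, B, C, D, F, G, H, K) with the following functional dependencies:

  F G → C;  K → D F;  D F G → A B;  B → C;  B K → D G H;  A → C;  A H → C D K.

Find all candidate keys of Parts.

{B, K}, {G, K}, {A, B, H}, {A, G, H}, {D, F, G, H}

{B, K}⁺: K→DF adds D, F; B→C adds C; BK→DGH adds G, H; DFG→AB adds A → {A, B, C, D, F, G, H, K}. Minimal: {K}⁺ = {D, F, K}; {B}⁺ = {B, C} — none reach the full schema.
{G, K}⁺: K→DF adds D, F; DFG→AB adds A, B; B→C adds C; BK→DGH adds H → {A, B, C, D, F, G, H, K}. Minimal: {K}⁺ = {D, F, K}; {G}⁺ = {G} — none reach the full schema.
{A, B, H}⁺: B→C adds C; AH→CDK adds D, K; K→DF adds F; BK→DGH adds G → {A, B, C, D, F, G, H, K}. Minimal: {B, H}⁺ = {B, C, H}; {A, H}⁺ = {A, C, D, F, H, K}; {A, B}⁺ = {A, B, C} — none reach the full schema.
{A, G, H}⁺: A→C adds C; AH→CDK adds D, K; K→DF adds F; DFG→AB adds B → {A, B, C, D, F, G, H, K}. Minimal: {G, H}⁺ = {G, H}; {A, H}⁺ = {A, C, D, F, H, K}; {A, G}⁺ = {A, C, G} — none reach the full schema.
{D, F, G, H}⁺: FG→C adds C; DFG→AB adds A, B; AH→CDK adds K → {A, B, C, D, F, G, H, K}. Minimal: {F, G, H}⁺ = {C, F, G, H}; {D, G, H}⁺ = {D, G, H}; {D, F, H}⁺ = {D, F, H}; … — none reach the full schema.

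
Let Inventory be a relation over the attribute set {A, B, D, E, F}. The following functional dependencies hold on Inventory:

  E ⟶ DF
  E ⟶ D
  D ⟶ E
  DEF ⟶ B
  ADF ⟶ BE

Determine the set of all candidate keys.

Attribute A never appears on the right-hand side of any dependency, so A must belong to every candidate key.
{A}⁺ = {A}, which is not all of the schema, so we must add further attributes.
{A, D}⁺: D→E adds E; E→DF adds F; DEF→B adds B → {A, B, D, E, F}. Minimal: {D}⁺ = {B, D, E, F}; {A}⁺ = {A} — none reach the full schema.
{A, E}⁺: E→DF adds D, F; DEF→B adds B → {A, B, D, E, F}. Minimal: {E}⁺ = {B, D, E, F}; {A}⁺ = {A} — none reach the full schema.

AD, AE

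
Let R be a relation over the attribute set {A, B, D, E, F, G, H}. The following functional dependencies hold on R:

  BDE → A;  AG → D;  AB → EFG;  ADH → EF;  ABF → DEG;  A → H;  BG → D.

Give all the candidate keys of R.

Attribute B never appears on the right-hand side of any dependency, so B must belong to every candidate key.
{B}⁺ = {B}, which is not all of the schema, so we must add further attributes.
{A, B}⁺: AB→EFG adds E, F, G; ABF→DEG adds D; A→H adds H → {A, B, D, E, F, G, H}.
{B, D, E}⁺: BDE→A adds A; AB→EFG adds F, G; A→H adds H → {A, B, D, E, F, G, H}.
{B, E, G}⁺: BG→D adds D; BDE→A adds A; AB→EFG adds F; A→H adds H → {A, B, D, E, F, G, H}.

{A, B}, {B, D, E}, {B, E, G}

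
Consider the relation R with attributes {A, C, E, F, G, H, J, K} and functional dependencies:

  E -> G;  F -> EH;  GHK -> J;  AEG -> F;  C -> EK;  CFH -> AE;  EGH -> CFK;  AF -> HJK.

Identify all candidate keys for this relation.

F, AC, AE, CH, EH

{F}⁺: F→EH adds E, H; E→G adds G; EGH→CFK adds C, K; GHK→J adds J; CFH→AE adds A → {A, C, E, F, G, H, J, K}.
{A, C}⁺: C→EK adds E, K; E→G adds G; AEG→F adds F; AF→HJK adds H, J → {A, C, E, F, G, H, J, K}.
{A, E}⁺: E→G adds G; AEG→F adds F; AF→HJK adds H, J, K; EGH→CFK adds C → {A, C, E, F, G, H, J, K}.
{C, H}⁺: C→EK adds E, K; E→G adds G; GHK→J adds J; EGH→CFK adds F; CFH→AE adds A → {A, C, E, F, G, H, J, K}.
{E, H}⁺: E→G adds G; EGH→CFK adds C, F, K; GHK→J adds J; CFH→AE adds A → {A, C, E, F, G, H, J, K}.
Any other superkey contains one of these as a subset, so there are no further candidate keys.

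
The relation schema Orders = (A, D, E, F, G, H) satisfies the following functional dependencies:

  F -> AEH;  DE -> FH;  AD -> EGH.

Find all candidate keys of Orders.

AD; DE; DF

Attribute D never appears on the right-hand side of any dependency, so D must belong to every candidate key.
{D}⁺ = {D}, which is not all of the schema, so we must add further attributes.
{A, D}⁺: AD→EGH adds E, G, H; DE→FH adds F → {A, D, E, F, G, H}.
{D, E}⁺: DE→FH adds F, H; F→AEH adds A; AD→EGH adds G → {A, D, E, F, G, H}.
{D, F}⁺: F→AEH adds A, E, H; AD→EGH adds G → {A, D, E, F, G, H}.
Any other superkey contains one of these as a subset, so there are no further candidate keys.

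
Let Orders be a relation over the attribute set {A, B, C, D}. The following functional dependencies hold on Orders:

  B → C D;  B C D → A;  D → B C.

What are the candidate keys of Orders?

{B}⁺: B→CD adds C, D; BCD→A adds A → {A, B, C, D}.
{D}⁺: D→BC adds B, C; BCD→A adds A → {A, B, C, D}.
Any other superkey contains one of these as a subset, so there are no further candidate keys.

{B}; {D}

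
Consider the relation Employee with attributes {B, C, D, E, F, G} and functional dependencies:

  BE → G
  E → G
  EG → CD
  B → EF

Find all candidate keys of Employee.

Attribute B never appears on the right-hand side of any dependency, so B must belong to every candidate key.
{B}⁺ = {B, C, D, E, F, G}, which is all of the schema, so {B} is the only candidate key.

B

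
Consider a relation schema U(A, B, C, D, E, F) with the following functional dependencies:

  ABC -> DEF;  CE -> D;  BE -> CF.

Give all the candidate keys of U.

(A, B, C), (A, B, E)

Attributes A, B never appear on any right-hand side, so every candidate key must contain {A, B}.
{A, B}⁺ = {A, B}, which is not all of the schema, so we must add further attributes.
{A, B, C}⁺: ABC→DEF adds D, E, F → {A, B, C, D, E, F}. Minimal: {B, C}⁺ = {B, C}; {A, C}⁺ = {A, C}; {A, B}⁺ = {A, B} — none reach the full schema.
{A, B, E}⁺: BE→CF adds C, F; ABC→DEF adds D → {A, B, C, D, E, F}. Minimal: {B, E}⁺ = {B, C, D, E, F}; {A, E}⁺ = {A, E}; {A, B}⁺ = {A, B} — none reach the full schema.
Any other superkey contains one of these as a subset, so there are no further candidate keys.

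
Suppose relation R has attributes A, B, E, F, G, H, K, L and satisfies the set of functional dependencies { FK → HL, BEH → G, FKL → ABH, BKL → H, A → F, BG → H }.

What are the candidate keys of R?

Attributes E, K never appear on any right-hand side, so every candidate key must contain {E, K}.
{E, K}⁺ = {E, K}, which is not all of the schema, so we must add further attributes.
{A, E, K}⁺: A→F adds F; FK→HL adds H, L; FKL→ABH adds B; BEH→G adds G → {A, B, E, F, G, H, K, L}. Minimal: {E, K}⁺ = {E, K}; {A, K}⁺ = {A, B, F, H, K, L}; {A, E}⁺ = {A, E, F} — none reach the full schema.
{E, F, K}⁺: FK→HL adds H, L; FKL→ABH adds A, B; BEH→G adds G → {A, B, E, F, G, H, K, L}. Minimal: {F, K}⁺ = {A, B, F, H, K, L}; {E, K}⁺ = {E, K}; {E, F}⁺ = {E, F} — none reach the full schema.

{A, E, K}, {E, F, K}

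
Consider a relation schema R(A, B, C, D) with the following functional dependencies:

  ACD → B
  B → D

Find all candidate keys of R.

Attributes A, C never appear on any right-hand side, so every candidate key must contain {A, C}.
{A, C}⁺ = {A, C}, which is not all of the schema, so we must add further attributes.
{A, B, C}⁺: B→D adds D → {A, B, C, D}.
{A, C, D}⁺: ACD→B adds B → {A, B, C, D}.
Any other superkey contains one of these as a subset, so there are no further candidate keys.

(A, B, C), (A, C, D)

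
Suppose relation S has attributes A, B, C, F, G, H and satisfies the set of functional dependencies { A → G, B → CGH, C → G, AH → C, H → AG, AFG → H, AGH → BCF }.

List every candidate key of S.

(B), (H), (A, F)

{B}⁺: B→CGH adds C, G, H; H→AG adds A; AGH→BCF adds F → {A, B, C, F, G, H}.
{H}⁺: H→AG adds A, G; AGH→BCF adds B, C, F → {A, B, C, F, G, H}.
{A, F}⁺: A→G adds G; AFG→H adds H; AGH→BCF adds B, C → {A, B, C, F, G, H}.
Any other superkey contains one of these as a subset, so there are no further candidate keys.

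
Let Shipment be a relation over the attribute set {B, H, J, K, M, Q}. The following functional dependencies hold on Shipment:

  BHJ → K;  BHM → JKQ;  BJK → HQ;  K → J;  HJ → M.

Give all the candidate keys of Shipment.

BK, BHJ, BHM

{B, K}⁺: K→J adds J; BJK→HQ adds H, Q; HJ→M adds M → {B, H, J, K, M, Q}.
{B, H, J}⁺: BHJ→K adds K; BJK→HQ adds Q; HJ→M adds M → {B, H, J, K, M, Q}.
{B, H, M}⁺: BHM→JKQ adds J, K, Q → {B, H, J, K, M, Q}.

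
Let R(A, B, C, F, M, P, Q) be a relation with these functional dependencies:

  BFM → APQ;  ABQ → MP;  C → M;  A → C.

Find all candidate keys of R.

Attributes B, F never appear on any right-hand side, so every candidate key must contain {B, F}.
{B, F}⁺ = {B, F}, which is not all of the schema, so we must add further attributes.
{A, B, F}⁺: A→C adds C; C→M adds M; BFM→APQ adds P, Q → {A, B, C, F, M, P, Q}.
{B, C, F}⁺: C→M adds M; BFM→APQ adds A, P, Q → {A, B, C, F, M, P, Q}.
{B, F, M}⁺: BFM→APQ adds A, P, Q; A→C adds C → {A, B, C, F, M, P, Q}.
Any other superkey contains one of these as a subset, so there are no further candidate keys.

{A, B, F}, {B, C, F}, {B, F, M}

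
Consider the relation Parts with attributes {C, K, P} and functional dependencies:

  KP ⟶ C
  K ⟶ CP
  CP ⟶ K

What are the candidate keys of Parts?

{K}; {C, P}

{K}⁺: K→CP adds C, P → {C, K, P}.
{C, P}⁺: CP→K adds K → {C, K, P}. Minimal: {P}⁺ = {P}; {C}⁺ = {C} — none reach the full schema.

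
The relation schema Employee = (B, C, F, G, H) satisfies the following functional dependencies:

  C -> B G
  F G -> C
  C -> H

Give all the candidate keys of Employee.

{C, F}⁺: C→BG adds B, G; C→H adds H → {B, C, F, G, H}. Minimal: {F}⁺ = {F}; {C}⁺ = {B, C, G, H} — none reach the full schema.
{F, G}⁺: FG→C adds C; C→H adds H; C→BG adds B → {B, C, F, G, H}. Minimal: {G}⁺ = {G}; {F}⁺ = {F} — none reach the full schema.

{C, F}, {F, G}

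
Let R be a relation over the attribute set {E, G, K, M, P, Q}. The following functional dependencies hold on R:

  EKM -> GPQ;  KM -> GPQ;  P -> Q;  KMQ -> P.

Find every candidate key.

Attributes E, K, M never appear on any right-hand side, so every candidate key must contain {E, K, M}.
{E, K, M}⁺ = {E, G, K, M, P, Q}, which is all of the schema, so {E, K, M} is the only candidate key.

(E, K, M)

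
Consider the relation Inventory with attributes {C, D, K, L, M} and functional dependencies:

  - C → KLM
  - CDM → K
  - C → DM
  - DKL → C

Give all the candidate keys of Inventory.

{C}⁺: C→KLM adds K, L, M; C→DM adds D → {C, D, K, L, M}.
{D, K, L}⁺: DKL→C adds C; C→KLM adds M → {C, D, K, L, M}. Minimal: {K, L}⁺ = {K, L}; {D, L}⁺ = {D, L}; {D, K}⁺ = {D, K} — none reach the full schema.
Any other superkey contains one of these as a subset, so there are no further candidate keys.

{C}; {D, K, L}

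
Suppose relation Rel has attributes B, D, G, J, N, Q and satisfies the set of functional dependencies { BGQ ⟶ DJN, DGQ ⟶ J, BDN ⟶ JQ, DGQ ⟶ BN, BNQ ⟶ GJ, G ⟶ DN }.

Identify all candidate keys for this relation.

{B, G}, {G, Q}, {B, D, N}, {B, N, Q}

{B, G}⁺: G→DN adds D, N; BDN→JQ adds J, Q → {B, D, G, J, N, Q}. Minimal: {G}⁺ = {D, G, N}; {B}⁺ = {B} — none reach the full schema.
{G, Q}⁺: G→DN adds D, N; DGQ→J adds J; DGQ→BN adds B → {B, D, G, J, N, Q}. Minimal: {Q}⁺ = {Q}; {G}⁺ = {D, G, N} — none reach the full schema.
{B, D, N}⁺: BDN→JQ adds J, Q; BNQ→GJ adds G → {B, D, G, J, N, Q}. Minimal: {D, N}⁺ = {D, N}; {B, N}⁺ = {B, N}; {B, D}⁺ = {B, D} — none reach the full schema.
{B, N, Q}⁺: BNQ→GJ adds G, J; G→DN adds D → {B, D, G, J, N, Q}. Minimal: {N, Q}⁺ = {N, Q}; {B, Q}⁺ = {B, Q}; {B, N}⁺ = {B, N} — none reach the full schema.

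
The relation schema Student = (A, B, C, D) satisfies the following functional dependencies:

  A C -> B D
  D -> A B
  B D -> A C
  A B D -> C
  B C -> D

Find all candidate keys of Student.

{D}⁺: D→AB adds A, B; BD→AC adds C → {A, B, C, D}.
{A, C}⁺: AC→BD adds B, D → {A, B, C, D}. Minimal: {C}⁺ = {C}; {A}⁺ = {A} — none reach the full schema.
{B, C}⁺: BC→D adds D; D→AB adds A → {A, B, C, D}. Minimal: {C}⁺ = {C}; {B}⁺ = {B} — none reach the full schema.

(D); (A, C); (B, C)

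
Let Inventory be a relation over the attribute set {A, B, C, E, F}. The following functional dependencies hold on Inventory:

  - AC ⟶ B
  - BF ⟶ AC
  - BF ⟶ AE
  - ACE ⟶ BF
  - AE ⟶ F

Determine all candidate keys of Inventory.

{B, F}⁺: BF→AC adds A, C; BF→AE adds E → {A, B, C, E, F}.
{A, B, E}⁺: AE→F adds F; BF→AC adds C → {A, B, C, E, F}.
{A, C, E}⁺: AC→B adds B; ACE→BF adds F → {A, B, C, E, F}.
{A, C, F}⁺: AC→B adds B; BF→AE adds E → {A, B, C, E, F}.
Any other superkey contains one of these as a subset, so there are no further candidate keys.

{B, F}, {A, B, E}, {A, C, E}, {A, C, F}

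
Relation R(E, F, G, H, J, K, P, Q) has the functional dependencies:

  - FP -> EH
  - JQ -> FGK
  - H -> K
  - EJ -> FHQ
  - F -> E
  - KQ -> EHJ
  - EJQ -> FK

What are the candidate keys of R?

Attribute P never appears on the right-hand side of any dependency, so P must belong to every candidate key.
{P}⁺ = {P}, which is not all of the schema, so we must add further attributes.
{E, J, P}⁺: EJ→FHQ adds F, H, Q; EJQ→FK adds K; JQ→FGK adds G → {E, F, G, H, J, K, P, Q}.
{F, J, P}⁺: FP→EH adds E, H; H→K adds K; EJ→FHQ adds Q; JQ→FGK adds G → {E, F, G, H, J, K, P, Q}.
{F, P, Q}⁺: FP→EH adds E, H; H→K adds K; KQ→EHJ adds J; JQ→FGK adds G → {E, F, G, H, J, K, P, Q}.
{H, P, Q}⁺: H→K adds K; KQ→EHJ adds E, J; EJQ→FK adds F; JQ→FGK adds G → {E, F, G, H, J, K, P, Q}.
{J, P, Q}⁺: JQ→FGK adds F, G, K; F→E adds E; KQ→EHJ adds H → {E, F, G, H, J, K, P, Q}.
{K, P, Q}⁺: KQ→EHJ adds E, H, J; EJQ→FK adds F; JQ→FGK adds G → {E, F, G, H, J, K, P, Q}.
Any other superkey contains one of these as a subset, so there are no further candidate keys.

EJP; FJP; FPQ; HPQ; JPQ; KPQ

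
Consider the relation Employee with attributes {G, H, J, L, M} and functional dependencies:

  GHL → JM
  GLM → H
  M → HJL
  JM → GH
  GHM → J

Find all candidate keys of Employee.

{M}, {G, H, L}

{M}⁺: M→HJL adds H, J, L; JM→GH adds G → {G, H, J, L, M}.
{G, H, L}⁺: GHL→JM adds J, M → {G, H, J, L, M}. Minimal: {H, L}⁺ = {H, L}; {G, L}⁺ = {G, L}; {G, H}⁺ = {G, H} — none reach the full schema.
Any other superkey contains one of these as a subset, so there are no further candidate keys.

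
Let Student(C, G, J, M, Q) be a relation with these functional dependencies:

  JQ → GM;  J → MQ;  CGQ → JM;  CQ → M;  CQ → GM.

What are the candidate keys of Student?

Attribute C never appears on the right-hand side of any dependency, so C must belong to every candidate key.
{C}⁺ = {C}, which is not all of the schema, so we must add further attributes.
{C, J}⁺: J→MQ adds M, Q; CQ→GM adds G → {C, G, J, M, Q}. Minimal: {J}⁺ = {G, J, M, Q}; {C}⁺ = {C} — none reach the full schema.
{C, Q}⁺: CQ→M adds M; CQ→GM adds G; CGQ→JM adds J → {C, G, J, M, Q}. Minimal: {Q}⁺ = {Q}; {C}⁺ = {C} — none reach the full schema.
Any other superkey contains one of these as a subset, so there are no further candidate keys.

{C, J}; {C, Q}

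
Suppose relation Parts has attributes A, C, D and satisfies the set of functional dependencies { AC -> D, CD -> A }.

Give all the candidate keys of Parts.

AC, CD

{A, C}⁺: AC→D adds D → {A, C, D}. Minimal: {C}⁺ = {C}; {A}⁺ = {A} — none reach the full schema.
{C, D}⁺: CD→A adds A → {A, C, D}. Minimal: {D}⁺ = {D}; {C}⁺ = {C} — none reach the full schema.
Any other superkey contains one of these as a subset, so there are no further candidate keys.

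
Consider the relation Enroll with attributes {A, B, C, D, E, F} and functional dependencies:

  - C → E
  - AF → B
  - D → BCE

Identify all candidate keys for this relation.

Attributes A, D, F never appear on any right-hand side, so every candidate key must contain {A, D, F}.
{A, D, F}⁺ = {A, B, C, D, E, F}, which is all of the schema, so {A, D, F} is the only candidate key.

(A, D, F)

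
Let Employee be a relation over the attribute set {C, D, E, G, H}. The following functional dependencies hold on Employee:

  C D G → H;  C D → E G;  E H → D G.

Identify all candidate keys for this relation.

Attribute C never appears on the right-hand side of any dependency, so C must belong to every candidate key.
{C}⁺ = {C}, which is not all of the schema, so we must add further attributes.
{C, D}⁺: CD→EG adds E, G; CDG→H adds H → {C, D, E, G, H}. Minimal: {D}⁺ = {D}; {C}⁺ = {C} — none reach the full schema.
{C, E, H}⁺: EH→DG adds D, G → {C, D, E, G, H}. Minimal: {E, H}⁺ = {D, E, G, H}; {C, H}⁺ = {C, H}; {C, E}⁺ = {C, E} — none reach the full schema.
Any other superkey contains one of these as a subset, so there are no further candidate keys.

CD; CEH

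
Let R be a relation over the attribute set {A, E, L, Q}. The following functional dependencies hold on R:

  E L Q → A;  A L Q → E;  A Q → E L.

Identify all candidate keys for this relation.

AQ; ELQ

{A, Q}⁺: AQ→EL adds E, L → {A, E, L, Q}. Minimal: {Q}⁺ = {Q}; {A}⁺ = {A} — none reach the full schema.
{E, L, Q}⁺: ELQ→A adds A → {A, E, L, Q}. Minimal: {L, Q}⁺ = {L, Q}; {E, Q}⁺ = {E, Q}; {E, L}⁺ = {E, L} — none reach the full schema.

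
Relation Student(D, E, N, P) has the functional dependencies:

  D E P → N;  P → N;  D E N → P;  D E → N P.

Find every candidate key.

DE

Attributes D, E never appear on any right-hand side, so every candidate key must contain {D, E}.
{D, E}⁺ = {D, E, N, P}, which is all of the schema, so {D, E} is the only candidate key.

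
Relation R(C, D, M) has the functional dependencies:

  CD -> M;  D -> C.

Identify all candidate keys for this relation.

{D}

Attribute D never appears on the right-hand side of any dependency, so D must belong to every candidate key.
{D}⁺ = {C, D, M}, which is all of the schema, so {D} is the only candidate key.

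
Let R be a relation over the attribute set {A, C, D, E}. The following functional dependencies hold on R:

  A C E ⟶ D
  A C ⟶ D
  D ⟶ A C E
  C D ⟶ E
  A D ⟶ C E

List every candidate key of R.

{D}, {A, C}

{D}⁺: D→ACE adds A, C, E → {A, C, D, E}.
{A, C}⁺: AC→D adds D; D→ACE adds E → {A, C, D, E}. Minimal: {C}⁺ = {C}; {A}⁺ = {A} — none reach the full schema.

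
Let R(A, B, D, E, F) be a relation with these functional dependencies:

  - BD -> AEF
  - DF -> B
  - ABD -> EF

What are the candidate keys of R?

BD, DF

Attribute D never appears on the right-hand side of any dependency, so D must belong to every candidate key.
{D}⁺ = {D}, which is not all of the schema, so we must add further attributes.
{B, D}⁺: BD→AEF adds A, E, F → {A, B, D, E, F}. Minimal: {D}⁺ = {D}; {B}⁺ = {B} — none reach the full schema.
{D, F}⁺: DF→B adds B; BD→AEF adds A, E → {A, B, D, E, F}. Minimal: {F}⁺ = {F}; {D}⁺ = {D} — none reach the full schema.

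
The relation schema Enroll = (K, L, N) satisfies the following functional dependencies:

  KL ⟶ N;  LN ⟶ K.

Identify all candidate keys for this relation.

(K, L), (L, N)

Attribute L never appears on the right-hand side of any dependency, so L must belong to every candidate key.
{L}⁺ = {L}, which is not all of the schema, so we must add further attributes.
{K, L}⁺: KL→N adds N → {K, L, N}. Minimal: {L}⁺ = {L}; {K}⁺ = {K} — none reach the full schema.
{L, N}⁺: LN→K adds K → {K, L, N}. Minimal: {N}⁺ = {N}; {L}⁺ = {L} — none reach the full schema.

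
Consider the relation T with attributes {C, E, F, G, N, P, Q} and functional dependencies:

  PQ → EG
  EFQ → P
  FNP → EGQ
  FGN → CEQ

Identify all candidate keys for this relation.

{F, G, N}; {F, N, P}; {E, F, N, Q}

Attributes F, N never appear on any right-hand side, so every candidate key must contain {F, N}.
{F, N}⁺ = {F, N}, which is not all of the schema, so we must add further attributes.
{F, G, N}⁺: FGN→CEQ adds C, E, Q; EFQ→P adds P → {C, E, F, G, N, P, Q}.
{F, N, P}⁺: FNP→EGQ adds E, G, Q; FGN→CEQ adds C → {C, E, F, G, N, P, Q}.
{E, F, N, Q}⁺: EFQ→P adds P; FNP→EGQ adds G; FGN→CEQ adds C → {C, E, F, G, N, P, Q}.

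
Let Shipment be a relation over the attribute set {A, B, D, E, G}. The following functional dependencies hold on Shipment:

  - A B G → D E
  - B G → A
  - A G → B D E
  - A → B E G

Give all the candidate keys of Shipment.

{A}, {B, G}

{A}⁺: A→BEG adds B, E, G; ABG→DE adds D → {A, B, D, E, G}.
{B, G}⁺: BG→A adds A; AG→BDE adds D, E → {A, B, D, E, G}. Minimal: {G}⁺ = {G}; {B}⁺ = {B} — none reach the full schema.
Any other superkey contains one of these as a subset, so there are no further candidate keys.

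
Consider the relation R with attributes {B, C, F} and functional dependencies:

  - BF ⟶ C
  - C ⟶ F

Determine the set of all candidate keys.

Attribute B never appears on the right-hand side of any dependency, so B must belong to every candidate key.
{B}⁺ = {B}, which is not all of the schema, so we must add further attributes.
{B, C}⁺: C→F adds F → {B, C, F}. Minimal: {C}⁺ = {C, F}; {B}⁺ = {B} — none reach the full schema.
{B, F}⁺: BF→C adds C → {B, C, F}. Minimal: {F}⁺ = {F}; {B}⁺ = {B} — none reach the full schema.
Any other superkey contains one of these as a subset, so there are no further candidate keys.

{B, C}, {B, F}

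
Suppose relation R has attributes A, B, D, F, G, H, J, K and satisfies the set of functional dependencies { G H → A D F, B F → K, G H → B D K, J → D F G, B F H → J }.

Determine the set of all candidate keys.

{G, H}⁺: GH→ADF adds A, D, F; GH→BDK adds B, K; BFH→J adds J → {A, B, D, F, G, H, J, K}. Minimal: {H}⁺ = {H}; {G}⁺ = {G} — none reach the full schema.
{H, J}⁺: J→DFG adds D, F, G; GH→ADF adds A; GH→BDK adds B, K → {A, B, D, F, G, H, J, K}. Minimal: {J}⁺ = {D, F, G, J}; {H}⁺ = {H} — none reach the full schema.
{B, F, H}⁺: BF→K adds K; BFH→J adds J; J→DFG adds D, G; GH→ADF adds A → {A, B, D, F, G, H, J, K}. Minimal: {F, H}⁺ = {F, H}; {B, H}⁺ = {B, H}; {B, F}⁺ = {B, F, K} — none reach the full schema.

(G, H); (H, J); (B, F, H)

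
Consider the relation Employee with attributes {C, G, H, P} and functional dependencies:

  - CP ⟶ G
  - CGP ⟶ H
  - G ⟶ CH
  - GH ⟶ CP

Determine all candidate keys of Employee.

{G}; {C, P}

{G}⁺: G→CH adds C, H; GH→CP adds P → {C, G, H, P}.
{C, P}⁺: CP→G adds G; CGP→H adds H → {C, G, H, P}. Minimal: {P}⁺ = {P}; {C}⁺ = {C} — none reach the full schema.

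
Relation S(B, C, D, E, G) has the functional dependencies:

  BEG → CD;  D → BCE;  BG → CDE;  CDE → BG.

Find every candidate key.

{D}, {B, G}

{D}⁺: D→BCE adds B, C, E; CDE→BG adds G → {B, C, D, E, G}.
{B, G}⁺: BG→CDE adds C, D, E → {B, C, D, E, G}.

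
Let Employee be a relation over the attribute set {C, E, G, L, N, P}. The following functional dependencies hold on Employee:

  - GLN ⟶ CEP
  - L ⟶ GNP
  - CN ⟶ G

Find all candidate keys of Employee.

L

{L}⁺: L→GNP adds G, N, P; GLN→CEP adds C, E → {C, E, G, L, N, P}.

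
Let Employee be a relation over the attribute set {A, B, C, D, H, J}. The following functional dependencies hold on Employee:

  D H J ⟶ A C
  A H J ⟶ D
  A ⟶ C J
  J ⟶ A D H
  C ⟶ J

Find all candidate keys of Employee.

Attribute B never appears on the right-hand side of any dependency, so B must belong to every candidate key.
{B}⁺ = {B}, which is not all of the schema, so we must add further attributes.
{A, B}⁺: A→CJ adds C, J; J→ADH adds D, H → {A, B, C, D, H, J}.
{B, C}⁺: C→J adds J; J→ADH adds A, D, H → {A, B, C, D, H, J}.
{B, J}⁺: J→ADH adds A, D, H; DHJ→AC adds C → {A, B, C, D, H, J}.

{A, B}; {B, C}; {B, J}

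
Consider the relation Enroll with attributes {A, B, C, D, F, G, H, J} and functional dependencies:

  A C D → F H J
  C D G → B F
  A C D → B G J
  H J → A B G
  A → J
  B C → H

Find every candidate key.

(A, C, D), (B, C, D, J), (C, D, G, J), (C, D, H, J)

Attributes C, D never appear on any right-hand side, so every candidate key must contain {C, D}.
{C, D}⁺ = {C, D}, which is not all of the schema, so we must add further attributes.
{A, C, D}⁺: ACD→FHJ adds F, H, J; ACD→BGJ adds B, G → {A, B, C, D, F, G, H, J}. Minimal: {C, D}⁺ = {C, D}; {A, D}⁺ = {A, D, J}; {A, C}⁺ = {A, C, J} — none reach the full schema.
{B, C, D, J}⁺: BC→H adds H; HJ→ABG adds A, G; ACD→FHJ adds F → {A, B, C, D, F, G, H, J}. Minimal: {C, D, J}⁺ = {C, D, J}; {B, D, J}⁺ = {B, D, J}; {B, C, J}⁺ = {A, B, C, G, H, J}; … — none reach the full schema.
{C, D, G, J}⁺: CDG→BF adds B, F; BC→H adds H; HJ→ABG adds A → {A, B, C, D, F, G, H, J}. Minimal: {D, G, J}⁺ = {D, G, J}; {C, G, J}⁺ = {C, G, J}; {C, D, J}⁺ = {C, D, J}; … — none reach the full schema.
{C, D, H, J}⁺: HJ→ABG adds A, B, G; ACD→FHJ adds F → {A, B, C, D, F, G, H, J}. Minimal: {D, H, J}⁺ = {A, B, D, G, H, J}; {C, H, J}⁺ = {A, B, C, G, H, J}; {C, D, J}⁺ = {C, D, J}; … — none reach the full schema.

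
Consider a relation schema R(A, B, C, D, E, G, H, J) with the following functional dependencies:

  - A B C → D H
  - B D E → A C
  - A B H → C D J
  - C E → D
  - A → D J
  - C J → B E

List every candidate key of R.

{A, C, G}; {C, G, J}; {A, B, E, G}; {A, B, G, H}; {B, C, E, G}; {B, D, E, G}

{A, C, G}⁺: A→DJ adds D, J; CJ→BE adds B, E; ABC→DH adds H → {A, B, C, D, E, G, H, J}. Minimal: {C, G}⁺ = {C, G}; {A, G}⁺ = {A, D, G, J}; {A, C}⁺ = {A, B, C, D, E, H, J} — none reach the full schema.
{C, G, J}⁺: CJ→BE adds B, E; CE→D adds D; BDE→AC adds A; ABC→DH adds H → {A, B, C, D, E, G, H, J}. Minimal: {G, J}⁺ = {G, J}; {C, J}⁺ = {A, B, C, D, E, H, J}; {C, G}⁺ = {C, G} — none reach the full schema.
{A, B, E, G}⁺: A→DJ adds D, J; BDE→AC adds C; ABC→DH adds H → {A, B, C, D, E, G, H, J}. Minimal: {B, E, G}⁺ = {B, E, G}; {A, E, G}⁺ = {A, D, E, G, J}; {A, B, G}⁺ = {A, B, D, G, J}; … — none reach the full schema.
{A, B, G, H}⁺: ABH→CDJ adds C, D, J; CJ→BE adds E → {A, B, C, D, E, G, H, J}. Minimal: {B, G, H}⁺ = {B, G, H}; {A, G, H}⁺ = {A, D, G, H, J}; {A, B, H}⁺ = {A, B, C, D, E, H, J}; … — none reach the full schema.
{B, C, E, G}⁺: CE→D adds D; BDE→AC adds A; A→DJ adds J; ABC→DH adds H → {A, B, C, D, E, G, H, J}. Minimal: {C, E, G}⁺ = {C, D, E, G}; {B, E, G}⁺ = {B, E, G}; {B, C, G}⁺ = {B, C, G}; … — none reach the full schema.
{B, D, E, G}⁺: BDE→AC adds A, C; A→DJ adds J; ABC→DH adds H → {A, B, C, D, E, G, H, J}. Minimal: {D, E, G}⁺ = {D, E, G}; {B, E, G}⁺ = {B, E, G}; {B, D, G}⁺ = {B, D, G}; … — none reach the full schema.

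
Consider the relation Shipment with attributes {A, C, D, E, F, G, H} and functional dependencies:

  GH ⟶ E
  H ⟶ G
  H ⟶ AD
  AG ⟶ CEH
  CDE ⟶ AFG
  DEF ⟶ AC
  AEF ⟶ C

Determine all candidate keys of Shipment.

{H}, {A, G}, {C, D, E}, {D, E, F}

{H}⁺: H→G adds G; H→AD adds A, D; AG→CEH adds C, E; CDE→AFG adds F → {A, C, D, E, F, G, H}.
{A, G}⁺: AG→CEH adds C, E, H; H→AD adds D; CDE→AFG adds F → {A, C, D, E, F, G, H}. Minimal: {G}⁺ = {G}; {A}⁺ = {A} — none reach the full schema.
{C, D, E}⁺: CDE→AFG adds A, F, G; AG→CEH adds H → {A, C, D, E, F, G, H}. Minimal: {D, E}⁺ = {D, E}; {C, E}⁺ = {C, E}; {C, D}⁺ = {C, D} — none reach the full schema.
{D, E, F}⁺: DEF→AC adds A, C; CDE→AFG adds G; AG→CEH adds H → {A, C, D, E, F, G, H}. Minimal: {E, F}⁺ = {E, F}; {D, F}⁺ = {D, F}; {D, E}⁺ = {D, E} — none reach the full schema.
Any other superkey contains one of these as a subset, so there are no further candidate keys.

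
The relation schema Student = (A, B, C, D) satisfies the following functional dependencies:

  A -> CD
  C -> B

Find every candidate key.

Attribute A never appears on the right-hand side of any dependency, so A must belong to every candidate key.
{A}⁺ = {A, B, C, D}, which is all of the schema, so {A} is the only candidate key.

A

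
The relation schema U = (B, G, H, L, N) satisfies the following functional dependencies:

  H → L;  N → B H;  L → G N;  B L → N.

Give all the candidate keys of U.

{H}⁺: H→L adds L; L→GN adds G, N; N→BH adds B → {B, G, H, L, N}.
{L}⁺: L→GN adds G, N; N→BH adds B, H → {B, G, H, L, N}.
{N}⁺: N→BH adds B, H; H→L adds L; L→GN adds G → {B, G, H, L, N}.

H; L; N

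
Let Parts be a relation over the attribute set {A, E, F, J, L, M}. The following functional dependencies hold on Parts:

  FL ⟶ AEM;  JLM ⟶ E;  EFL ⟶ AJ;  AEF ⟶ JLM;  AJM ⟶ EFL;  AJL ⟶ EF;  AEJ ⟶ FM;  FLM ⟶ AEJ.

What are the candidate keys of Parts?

{F, L}⁺: FL→AEM adds A, E, M; EFL→AJ adds J → {A, E, F, J, L, M}. Minimal: {L}⁺ = {L}; {F}⁺ = {F} — none reach the full schema.
{A, E, F}⁺: AEF→JLM adds J, L, M → {A, E, F, J, L, M}. Minimal: {E, F}⁺ = {E, F}; {A, F}⁺ = {A, F}; {A, E}⁺ = {A, E} — none reach the full schema.
{A, E, J}⁺: AEJ→FM adds F, M; AEF→JLM adds L → {A, E, F, J, L, M}. Minimal: {E, J}⁺ = {E, J}; {A, J}⁺ = {A, J}; {A, E}⁺ = {A, E} — none reach the full schema.
{A, J, L}⁺: AJL→EF adds E, F; AEJ→FM adds M → {A, E, F, J, L, M}. Minimal: {J, L}⁺ = {J, L}; {A, L}⁺ = {A, L}; {A, J}⁺ = {A, J} — none reach the full schema.
{A, J, M}⁺: AJM→EFL adds E, F, L → {A, E, F, J, L, M}. Minimal: {J, M}⁺ = {J, M}; {A, M}⁺ = {A, M}; {A, J}⁺ = {A, J} — none reach the full schema.
Any other superkey contains one of these as a subset, so there are no further candidate keys.

{F, L}, {A, E, F}, {A, E, J}, {A, J, L}, {A, J, M}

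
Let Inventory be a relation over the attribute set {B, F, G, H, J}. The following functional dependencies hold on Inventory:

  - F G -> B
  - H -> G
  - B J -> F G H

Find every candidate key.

{B, J}, {F, G, J}, {F, H, J}

Attribute J never appears on the right-hand side of any dependency, so J must belong to every candidate key.
{J}⁺ = {J}, which is not all of the schema, so we must add further attributes.
{B, J}⁺: BJ→FGH adds F, G, H → {B, F, G, H, J}. Minimal: {J}⁺ = {J}; {B}⁺ = {B} — none reach the full schema.
{F, G, J}⁺: FG→B adds B; BJ→FGH adds H → {B, F, G, H, J}. Minimal: {G, J}⁺ = {G, J}; {F, J}⁺ = {F, J}; {F, G}⁺ = {B, F, G} — none reach the full schema.
{F, H, J}⁺: H→G adds G; FG→B adds B → {B, F, G, H, J}. Minimal: {H, J}⁺ = {G, H, J}; {F, J}⁺ = {F, J}; {F, H}⁺ = {B, F, G, H} — none reach the full schema.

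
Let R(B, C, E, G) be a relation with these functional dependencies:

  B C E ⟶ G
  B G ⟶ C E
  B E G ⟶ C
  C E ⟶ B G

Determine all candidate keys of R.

BG, CE

{B, G}⁺: BG→CE adds C, E → {B, C, E, G}.
{C, E}⁺: CE→BG adds B, G → {B, C, E, G}.
Any other superkey contains one of these as a subset, so there are no further candidate keys.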